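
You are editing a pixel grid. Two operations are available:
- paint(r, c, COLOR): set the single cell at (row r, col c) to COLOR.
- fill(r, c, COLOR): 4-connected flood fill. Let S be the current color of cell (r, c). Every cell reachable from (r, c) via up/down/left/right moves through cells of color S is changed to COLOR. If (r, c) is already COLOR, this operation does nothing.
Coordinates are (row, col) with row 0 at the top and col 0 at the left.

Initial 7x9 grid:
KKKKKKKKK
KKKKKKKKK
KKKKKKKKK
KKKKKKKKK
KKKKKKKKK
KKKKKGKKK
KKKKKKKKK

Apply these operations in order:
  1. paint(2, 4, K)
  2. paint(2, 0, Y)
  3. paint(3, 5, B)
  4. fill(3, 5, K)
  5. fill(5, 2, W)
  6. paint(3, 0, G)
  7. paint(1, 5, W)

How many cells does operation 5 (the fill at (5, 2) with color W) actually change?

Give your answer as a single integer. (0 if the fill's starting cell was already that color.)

Answer: 61

Derivation:
After op 1 paint(2,4,K):
KKKKKKKKK
KKKKKKKKK
KKKKKKKKK
KKKKKKKKK
KKKKKKKKK
KKKKKGKKK
KKKKKKKKK
After op 2 paint(2,0,Y):
KKKKKKKKK
KKKKKKKKK
YKKKKKKKK
KKKKKKKKK
KKKKKKKKK
KKKKKGKKK
KKKKKKKKK
After op 3 paint(3,5,B):
KKKKKKKKK
KKKKKKKKK
YKKKKKKKK
KKKKKBKKK
KKKKKKKKK
KKKKKGKKK
KKKKKKKKK
After op 4 fill(3,5,K) [1 cells changed]:
KKKKKKKKK
KKKKKKKKK
YKKKKKKKK
KKKKKKKKK
KKKKKKKKK
KKKKKGKKK
KKKKKKKKK
After op 5 fill(5,2,W) [61 cells changed]:
WWWWWWWWW
WWWWWWWWW
YWWWWWWWW
WWWWWWWWW
WWWWWWWWW
WWWWWGWWW
WWWWWWWWW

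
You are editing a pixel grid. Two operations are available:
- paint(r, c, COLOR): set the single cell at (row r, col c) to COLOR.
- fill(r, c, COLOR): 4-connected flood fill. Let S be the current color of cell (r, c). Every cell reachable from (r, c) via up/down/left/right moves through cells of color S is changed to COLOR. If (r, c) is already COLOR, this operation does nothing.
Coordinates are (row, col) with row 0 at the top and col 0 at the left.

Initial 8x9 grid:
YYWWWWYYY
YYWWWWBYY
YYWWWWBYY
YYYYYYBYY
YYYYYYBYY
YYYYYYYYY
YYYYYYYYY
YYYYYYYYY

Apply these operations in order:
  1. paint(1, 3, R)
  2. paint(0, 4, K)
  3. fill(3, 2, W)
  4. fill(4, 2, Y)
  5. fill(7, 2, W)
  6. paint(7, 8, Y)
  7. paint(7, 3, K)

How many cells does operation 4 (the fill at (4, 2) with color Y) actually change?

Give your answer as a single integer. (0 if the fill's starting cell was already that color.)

After op 1 paint(1,3,R):
YYWWWWYYY
YYWRWWBYY
YYWWWWBYY
YYYYYYBYY
YYYYYYBYY
YYYYYYYYY
YYYYYYYYY
YYYYYYYYY
After op 2 paint(0,4,K):
YYWWKWYYY
YYWRWWBYY
YYWWWWBYY
YYYYYYBYY
YYYYYYBYY
YYYYYYYYY
YYYYYYYYY
YYYYYYYYY
After op 3 fill(3,2,W) [56 cells changed]:
WWWWKWWWW
WWWRWWBWW
WWWWWWBWW
WWWWWWBWW
WWWWWWBWW
WWWWWWWWW
WWWWWWWWW
WWWWWWWWW
After op 4 fill(4,2,Y) [66 cells changed]:
YYYYKYYYY
YYYRYYBYY
YYYYYYBYY
YYYYYYBYY
YYYYYYBYY
YYYYYYYYY
YYYYYYYYY
YYYYYYYYY

Answer: 66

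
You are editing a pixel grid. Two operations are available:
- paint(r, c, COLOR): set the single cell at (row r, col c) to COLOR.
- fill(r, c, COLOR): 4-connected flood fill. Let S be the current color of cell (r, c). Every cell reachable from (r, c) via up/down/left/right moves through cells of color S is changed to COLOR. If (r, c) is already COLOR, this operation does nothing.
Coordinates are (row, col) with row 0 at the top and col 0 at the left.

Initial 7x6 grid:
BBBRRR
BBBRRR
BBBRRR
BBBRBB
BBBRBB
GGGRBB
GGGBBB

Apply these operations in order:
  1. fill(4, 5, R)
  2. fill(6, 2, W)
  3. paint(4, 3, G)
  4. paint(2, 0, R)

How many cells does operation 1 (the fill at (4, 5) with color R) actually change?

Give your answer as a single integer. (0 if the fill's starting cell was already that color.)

Answer: 9

Derivation:
After op 1 fill(4,5,R) [9 cells changed]:
BBBRRR
BBBRRR
BBBRRR
BBBRRR
BBBRRR
GGGRRR
GGGRRR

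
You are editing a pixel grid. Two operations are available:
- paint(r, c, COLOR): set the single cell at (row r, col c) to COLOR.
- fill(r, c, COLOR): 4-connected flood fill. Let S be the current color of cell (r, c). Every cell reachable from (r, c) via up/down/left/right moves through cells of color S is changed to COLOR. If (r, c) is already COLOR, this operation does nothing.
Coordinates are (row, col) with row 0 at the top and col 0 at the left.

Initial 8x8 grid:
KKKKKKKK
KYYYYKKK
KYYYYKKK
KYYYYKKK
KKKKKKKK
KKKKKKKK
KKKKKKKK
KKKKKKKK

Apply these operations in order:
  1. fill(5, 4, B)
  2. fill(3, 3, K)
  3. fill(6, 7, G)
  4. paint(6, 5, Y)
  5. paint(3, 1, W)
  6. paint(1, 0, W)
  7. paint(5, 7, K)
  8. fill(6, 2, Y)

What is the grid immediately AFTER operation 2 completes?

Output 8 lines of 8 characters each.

Answer: BBBBBBBB
BKKKKBBB
BKKKKBBB
BKKKKBBB
BBBBBBBB
BBBBBBBB
BBBBBBBB
BBBBBBBB

Derivation:
After op 1 fill(5,4,B) [52 cells changed]:
BBBBBBBB
BYYYYBBB
BYYYYBBB
BYYYYBBB
BBBBBBBB
BBBBBBBB
BBBBBBBB
BBBBBBBB
After op 2 fill(3,3,K) [12 cells changed]:
BBBBBBBB
BKKKKBBB
BKKKKBBB
BKKKKBBB
BBBBBBBB
BBBBBBBB
BBBBBBBB
BBBBBBBB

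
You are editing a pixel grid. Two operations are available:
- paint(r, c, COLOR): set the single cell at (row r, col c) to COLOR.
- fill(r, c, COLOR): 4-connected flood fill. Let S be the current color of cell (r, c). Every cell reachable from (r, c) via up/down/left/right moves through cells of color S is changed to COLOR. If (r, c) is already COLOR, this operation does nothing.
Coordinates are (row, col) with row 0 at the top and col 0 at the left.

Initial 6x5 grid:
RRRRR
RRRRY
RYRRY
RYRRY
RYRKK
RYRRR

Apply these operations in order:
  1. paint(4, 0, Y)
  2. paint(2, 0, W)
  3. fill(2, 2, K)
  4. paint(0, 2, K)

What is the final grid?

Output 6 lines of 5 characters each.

After op 1 paint(4,0,Y):
RRRRR
RRRRY
RYRRY
RYRRY
YYRKK
RYRRR
After op 2 paint(2,0,W):
RRRRR
RRRRY
WYRRY
RYRRY
YYRKK
RYRRR
After op 3 fill(2,2,K) [17 cells changed]:
KKKKK
KKKKY
WYKKY
RYKKY
YYKKK
RYKKK
After op 4 paint(0,2,K):
KKKKK
KKKKY
WYKKY
RYKKY
YYKKK
RYKKK

Answer: KKKKK
KKKKY
WYKKY
RYKKY
YYKKK
RYKKK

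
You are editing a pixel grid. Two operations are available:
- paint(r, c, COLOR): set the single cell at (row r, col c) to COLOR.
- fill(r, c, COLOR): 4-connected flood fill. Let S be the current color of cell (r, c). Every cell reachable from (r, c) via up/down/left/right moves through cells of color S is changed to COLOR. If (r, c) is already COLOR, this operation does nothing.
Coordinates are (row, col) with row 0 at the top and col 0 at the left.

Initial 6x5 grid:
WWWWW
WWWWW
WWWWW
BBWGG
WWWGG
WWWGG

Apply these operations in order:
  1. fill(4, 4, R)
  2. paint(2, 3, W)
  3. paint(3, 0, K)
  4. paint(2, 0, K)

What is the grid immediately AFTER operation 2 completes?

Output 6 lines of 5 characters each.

Answer: WWWWW
WWWWW
WWWWW
BBWRR
WWWRR
WWWRR

Derivation:
After op 1 fill(4,4,R) [6 cells changed]:
WWWWW
WWWWW
WWWWW
BBWRR
WWWRR
WWWRR
After op 2 paint(2,3,W):
WWWWW
WWWWW
WWWWW
BBWRR
WWWRR
WWWRR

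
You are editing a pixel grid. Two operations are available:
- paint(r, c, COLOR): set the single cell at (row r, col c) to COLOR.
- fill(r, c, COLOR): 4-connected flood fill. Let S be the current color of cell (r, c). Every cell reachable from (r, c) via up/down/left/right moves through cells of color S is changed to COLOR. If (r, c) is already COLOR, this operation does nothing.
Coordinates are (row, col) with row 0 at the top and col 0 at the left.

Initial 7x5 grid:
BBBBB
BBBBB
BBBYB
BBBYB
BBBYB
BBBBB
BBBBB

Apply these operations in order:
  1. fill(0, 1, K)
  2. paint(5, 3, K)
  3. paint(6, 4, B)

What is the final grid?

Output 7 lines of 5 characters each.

After op 1 fill(0,1,K) [32 cells changed]:
KKKKK
KKKKK
KKKYK
KKKYK
KKKYK
KKKKK
KKKKK
After op 2 paint(5,3,K):
KKKKK
KKKKK
KKKYK
KKKYK
KKKYK
KKKKK
KKKKK
After op 3 paint(6,4,B):
KKKKK
KKKKK
KKKYK
KKKYK
KKKYK
KKKKK
KKKKB

Answer: KKKKK
KKKKK
KKKYK
KKKYK
KKKYK
KKKKK
KKKKB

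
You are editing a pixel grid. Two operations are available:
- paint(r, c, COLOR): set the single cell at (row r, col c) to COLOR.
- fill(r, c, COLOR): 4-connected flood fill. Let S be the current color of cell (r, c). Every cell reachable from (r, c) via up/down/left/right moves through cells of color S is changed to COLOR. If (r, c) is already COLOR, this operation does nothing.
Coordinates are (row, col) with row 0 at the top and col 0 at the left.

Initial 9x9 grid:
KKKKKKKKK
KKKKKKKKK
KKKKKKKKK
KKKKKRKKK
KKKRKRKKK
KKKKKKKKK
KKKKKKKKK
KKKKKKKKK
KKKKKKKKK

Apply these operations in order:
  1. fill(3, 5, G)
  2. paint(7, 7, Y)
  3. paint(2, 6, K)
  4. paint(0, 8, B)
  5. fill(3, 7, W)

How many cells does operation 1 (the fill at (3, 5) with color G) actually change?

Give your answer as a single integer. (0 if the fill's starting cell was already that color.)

After op 1 fill(3,5,G) [2 cells changed]:
KKKKKKKKK
KKKKKKKKK
KKKKKKKKK
KKKKKGKKK
KKKRKGKKK
KKKKKKKKK
KKKKKKKKK
KKKKKKKKK
KKKKKKKKK

Answer: 2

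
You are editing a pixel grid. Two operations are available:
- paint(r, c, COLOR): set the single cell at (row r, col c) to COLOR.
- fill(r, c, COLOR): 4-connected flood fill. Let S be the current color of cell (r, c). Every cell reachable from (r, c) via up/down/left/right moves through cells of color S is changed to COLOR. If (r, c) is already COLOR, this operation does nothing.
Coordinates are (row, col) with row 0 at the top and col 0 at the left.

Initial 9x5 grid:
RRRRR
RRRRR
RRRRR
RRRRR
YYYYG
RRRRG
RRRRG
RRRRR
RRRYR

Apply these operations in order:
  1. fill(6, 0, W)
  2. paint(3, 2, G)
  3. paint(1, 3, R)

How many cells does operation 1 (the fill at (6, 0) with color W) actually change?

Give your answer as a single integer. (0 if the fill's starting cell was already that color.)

After op 1 fill(6,0,W) [17 cells changed]:
RRRRR
RRRRR
RRRRR
RRRRR
YYYYG
WWWWG
WWWWG
WWWWW
WWWYW

Answer: 17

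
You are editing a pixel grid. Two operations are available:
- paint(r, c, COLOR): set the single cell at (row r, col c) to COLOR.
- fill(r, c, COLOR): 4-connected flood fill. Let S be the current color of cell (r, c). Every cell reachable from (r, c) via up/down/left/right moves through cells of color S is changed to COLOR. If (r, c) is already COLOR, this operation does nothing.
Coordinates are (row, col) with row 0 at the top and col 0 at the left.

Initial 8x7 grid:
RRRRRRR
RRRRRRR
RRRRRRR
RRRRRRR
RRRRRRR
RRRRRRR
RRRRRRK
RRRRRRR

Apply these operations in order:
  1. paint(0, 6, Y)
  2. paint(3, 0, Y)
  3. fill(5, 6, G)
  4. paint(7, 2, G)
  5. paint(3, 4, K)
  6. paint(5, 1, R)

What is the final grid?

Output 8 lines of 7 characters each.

Answer: GGGGGGY
GGGGGGG
GGGGGGG
YGGGKGG
GGGGGGG
GRGGGGG
GGGGGGK
GGGGGGG

Derivation:
After op 1 paint(0,6,Y):
RRRRRRY
RRRRRRR
RRRRRRR
RRRRRRR
RRRRRRR
RRRRRRR
RRRRRRK
RRRRRRR
After op 2 paint(3,0,Y):
RRRRRRY
RRRRRRR
RRRRRRR
YRRRRRR
RRRRRRR
RRRRRRR
RRRRRRK
RRRRRRR
After op 3 fill(5,6,G) [53 cells changed]:
GGGGGGY
GGGGGGG
GGGGGGG
YGGGGGG
GGGGGGG
GGGGGGG
GGGGGGK
GGGGGGG
After op 4 paint(7,2,G):
GGGGGGY
GGGGGGG
GGGGGGG
YGGGGGG
GGGGGGG
GGGGGGG
GGGGGGK
GGGGGGG
After op 5 paint(3,4,K):
GGGGGGY
GGGGGGG
GGGGGGG
YGGGKGG
GGGGGGG
GGGGGGG
GGGGGGK
GGGGGGG
After op 6 paint(5,1,R):
GGGGGGY
GGGGGGG
GGGGGGG
YGGGKGG
GGGGGGG
GRGGGGG
GGGGGGK
GGGGGGG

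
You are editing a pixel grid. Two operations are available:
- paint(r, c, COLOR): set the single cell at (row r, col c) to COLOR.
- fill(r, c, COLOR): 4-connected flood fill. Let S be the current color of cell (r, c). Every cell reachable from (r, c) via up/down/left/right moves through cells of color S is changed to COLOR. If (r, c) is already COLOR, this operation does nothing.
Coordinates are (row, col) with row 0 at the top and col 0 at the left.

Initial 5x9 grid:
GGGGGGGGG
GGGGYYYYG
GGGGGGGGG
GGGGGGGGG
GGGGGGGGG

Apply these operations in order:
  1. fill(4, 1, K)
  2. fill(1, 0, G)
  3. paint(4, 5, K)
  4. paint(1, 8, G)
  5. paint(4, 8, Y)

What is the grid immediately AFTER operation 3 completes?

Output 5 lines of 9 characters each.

After op 1 fill(4,1,K) [41 cells changed]:
KKKKKKKKK
KKKKYYYYK
KKKKKKKKK
KKKKKKKKK
KKKKKKKKK
After op 2 fill(1,0,G) [41 cells changed]:
GGGGGGGGG
GGGGYYYYG
GGGGGGGGG
GGGGGGGGG
GGGGGGGGG
After op 3 paint(4,5,K):
GGGGGGGGG
GGGGYYYYG
GGGGGGGGG
GGGGGGGGG
GGGGGKGGG

Answer: GGGGGGGGG
GGGGYYYYG
GGGGGGGGG
GGGGGGGGG
GGGGGKGGG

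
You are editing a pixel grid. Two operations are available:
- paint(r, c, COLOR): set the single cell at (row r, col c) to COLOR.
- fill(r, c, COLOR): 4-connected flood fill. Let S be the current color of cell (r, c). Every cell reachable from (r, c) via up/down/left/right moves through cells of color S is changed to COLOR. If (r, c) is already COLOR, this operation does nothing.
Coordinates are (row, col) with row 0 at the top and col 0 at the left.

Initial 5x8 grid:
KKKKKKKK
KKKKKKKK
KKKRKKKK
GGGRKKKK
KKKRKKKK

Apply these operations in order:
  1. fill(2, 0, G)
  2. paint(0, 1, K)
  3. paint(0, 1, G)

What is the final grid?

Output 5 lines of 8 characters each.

After op 1 fill(2,0,G) [31 cells changed]:
GGGGGGGG
GGGGGGGG
GGGRGGGG
GGGRGGGG
KKKRGGGG
After op 2 paint(0,1,K):
GKGGGGGG
GGGGGGGG
GGGRGGGG
GGGRGGGG
KKKRGGGG
After op 3 paint(0,1,G):
GGGGGGGG
GGGGGGGG
GGGRGGGG
GGGRGGGG
KKKRGGGG

Answer: GGGGGGGG
GGGGGGGG
GGGRGGGG
GGGRGGGG
KKKRGGGG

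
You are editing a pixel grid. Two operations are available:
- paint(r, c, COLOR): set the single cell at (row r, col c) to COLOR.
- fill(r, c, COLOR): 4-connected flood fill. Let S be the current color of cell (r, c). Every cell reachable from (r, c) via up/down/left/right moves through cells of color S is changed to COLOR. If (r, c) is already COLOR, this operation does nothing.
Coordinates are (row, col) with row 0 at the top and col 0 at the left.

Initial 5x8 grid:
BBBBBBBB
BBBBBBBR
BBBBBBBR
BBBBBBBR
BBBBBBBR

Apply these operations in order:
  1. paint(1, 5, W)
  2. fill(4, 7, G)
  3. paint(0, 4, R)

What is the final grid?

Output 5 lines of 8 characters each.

After op 1 paint(1,5,W):
BBBBBBBB
BBBBBWBR
BBBBBBBR
BBBBBBBR
BBBBBBBR
After op 2 fill(4,7,G) [4 cells changed]:
BBBBBBBB
BBBBBWBG
BBBBBBBG
BBBBBBBG
BBBBBBBG
After op 3 paint(0,4,R):
BBBBRBBB
BBBBBWBG
BBBBBBBG
BBBBBBBG
BBBBBBBG

Answer: BBBBRBBB
BBBBBWBG
BBBBBBBG
BBBBBBBG
BBBBBBBG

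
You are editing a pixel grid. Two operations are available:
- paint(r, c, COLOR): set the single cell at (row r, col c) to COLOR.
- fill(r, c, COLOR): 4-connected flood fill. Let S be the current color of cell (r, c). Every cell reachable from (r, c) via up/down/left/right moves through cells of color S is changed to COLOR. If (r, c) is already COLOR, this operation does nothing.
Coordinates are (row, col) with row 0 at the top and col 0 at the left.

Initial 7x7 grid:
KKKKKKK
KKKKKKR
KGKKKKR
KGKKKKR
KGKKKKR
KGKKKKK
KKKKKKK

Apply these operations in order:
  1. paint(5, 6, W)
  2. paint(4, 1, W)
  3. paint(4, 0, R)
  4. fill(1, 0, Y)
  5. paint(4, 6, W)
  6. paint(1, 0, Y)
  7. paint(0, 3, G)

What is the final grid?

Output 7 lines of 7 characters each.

After op 1 paint(5,6,W):
KKKKKKK
KKKKKKR
KGKKKKR
KGKKKKR
KGKKKKR
KGKKKKW
KKKKKKK
After op 2 paint(4,1,W):
KKKKKKK
KKKKKKR
KGKKKKR
KGKKKKR
KWKKKKR
KGKKKKW
KKKKKKK
After op 3 paint(4,0,R):
KKKKKKK
KKKKKKR
KGKKKKR
KGKKKKR
RWKKKKR
KGKKKKW
KKKKKKK
After op 4 fill(1,0,Y) [39 cells changed]:
YYYYYYY
YYYYYYR
YGYYYYR
YGYYYYR
RWYYYYR
YGYYYYW
YYYYYYY
After op 5 paint(4,6,W):
YYYYYYY
YYYYYYR
YGYYYYR
YGYYYYR
RWYYYYW
YGYYYYW
YYYYYYY
After op 6 paint(1,0,Y):
YYYYYYY
YYYYYYR
YGYYYYR
YGYYYYR
RWYYYYW
YGYYYYW
YYYYYYY
After op 7 paint(0,3,G):
YYYGYYY
YYYYYYR
YGYYYYR
YGYYYYR
RWYYYYW
YGYYYYW
YYYYYYY

Answer: YYYGYYY
YYYYYYR
YGYYYYR
YGYYYYR
RWYYYYW
YGYYYYW
YYYYYYY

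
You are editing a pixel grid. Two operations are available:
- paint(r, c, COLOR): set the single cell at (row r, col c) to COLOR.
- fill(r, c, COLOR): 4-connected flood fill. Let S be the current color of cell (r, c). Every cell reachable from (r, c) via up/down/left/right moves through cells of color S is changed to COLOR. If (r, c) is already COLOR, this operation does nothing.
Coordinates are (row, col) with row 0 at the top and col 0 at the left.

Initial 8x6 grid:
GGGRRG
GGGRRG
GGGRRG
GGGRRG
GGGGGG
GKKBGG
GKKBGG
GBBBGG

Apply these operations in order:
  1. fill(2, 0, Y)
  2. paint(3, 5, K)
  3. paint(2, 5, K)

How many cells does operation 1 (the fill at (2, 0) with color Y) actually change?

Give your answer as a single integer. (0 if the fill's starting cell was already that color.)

Answer: 31

Derivation:
After op 1 fill(2,0,Y) [31 cells changed]:
YYYRRY
YYYRRY
YYYRRY
YYYRRY
YYYYYY
YKKBYY
YKKBYY
YBBBYY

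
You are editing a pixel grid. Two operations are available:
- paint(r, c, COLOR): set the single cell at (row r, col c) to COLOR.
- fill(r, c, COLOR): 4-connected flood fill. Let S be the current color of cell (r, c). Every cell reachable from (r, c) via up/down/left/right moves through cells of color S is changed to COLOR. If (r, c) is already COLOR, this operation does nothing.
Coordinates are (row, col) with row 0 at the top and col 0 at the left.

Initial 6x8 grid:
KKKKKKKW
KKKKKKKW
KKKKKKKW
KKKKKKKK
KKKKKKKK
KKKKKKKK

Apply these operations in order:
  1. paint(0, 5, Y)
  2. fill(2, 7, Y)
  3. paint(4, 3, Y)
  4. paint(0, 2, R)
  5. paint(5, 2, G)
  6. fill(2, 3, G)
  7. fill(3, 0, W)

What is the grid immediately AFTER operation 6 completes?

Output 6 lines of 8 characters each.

Answer: GGRGGYGY
GGGGGGGY
GGGGGGGY
GGGGGGGG
GGGYGGGG
GGGGGGGG

Derivation:
After op 1 paint(0,5,Y):
KKKKKYKW
KKKKKKKW
KKKKKKKW
KKKKKKKK
KKKKKKKK
KKKKKKKK
After op 2 fill(2,7,Y) [3 cells changed]:
KKKKKYKY
KKKKKKKY
KKKKKKKY
KKKKKKKK
KKKKKKKK
KKKKKKKK
After op 3 paint(4,3,Y):
KKKKKYKY
KKKKKKKY
KKKKKKKY
KKKKKKKK
KKKYKKKK
KKKKKKKK
After op 4 paint(0,2,R):
KKRKKYKY
KKKKKKKY
KKKKKKKY
KKKKKKKK
KKKYKKKK
KKKKKKKK
After op 5 paint(5,2,G):
KKRKKYKY
KKKKKKKY
KKKKKKKY
KKKKKKKK
KKKYKKKK
KKGKKKKK
After op 6 fill(2,3,G) [41 cells changed]:
GGRGGYGY
GGGGGGGY
GGGGGGGY
GGGGGGGG
GGGYGGGG
GGGGGGGG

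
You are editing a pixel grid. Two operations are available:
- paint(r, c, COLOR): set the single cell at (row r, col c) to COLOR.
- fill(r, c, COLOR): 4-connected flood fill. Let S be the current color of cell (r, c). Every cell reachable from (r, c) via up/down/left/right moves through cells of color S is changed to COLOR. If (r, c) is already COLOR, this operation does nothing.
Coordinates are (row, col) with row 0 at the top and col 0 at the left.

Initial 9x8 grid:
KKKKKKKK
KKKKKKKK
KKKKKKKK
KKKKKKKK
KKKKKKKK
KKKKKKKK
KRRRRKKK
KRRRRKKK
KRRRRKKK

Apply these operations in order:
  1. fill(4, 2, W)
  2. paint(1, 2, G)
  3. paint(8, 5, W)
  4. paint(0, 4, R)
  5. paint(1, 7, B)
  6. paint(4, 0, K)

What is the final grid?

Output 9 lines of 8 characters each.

After op 1 fill(4,2,W) [60 cells changed]:
WWWWWWWW
WWWWWWWW
WWWWWWWW
WWWWWWWW
WWWWWWWW
WWWWWWWW
WRRRRWWW
WRRRRWWW
WRRRRWWW
After op 2 paint(1,2,G):
WWWWWWWW
WWGWWWWW
WWWWWWWW
WWWWWWWW
WWWWWWWW
WWWWWWWW
WRRRRWWW
WRRRRWWW
WRRRRWWW
After op 3 paint(8,5,W):
WWWWWWWW
WWGWWWWW
WWWWWWWW
WWWWWWWW
WWWWWWWW
WWWWWWWW
WRRRRWWW
WRRRRWWW
WRRRRWWW
After op 4 paint(0,4,R):
WWWWRWWW
WWGWWWWW
WWWWWWWW
WWWWWWWW
WWWWWWWW
WWWWWWWW
WRRRRWWW
WRRRRWWW
WRRRRWWW
After op 5 paint(1,7,B):
WWWWRWWW
WWGWWWWB
WWWWWWWW
WWWWWWWW
WWWWWWWW
WWWWWWWW
WRRRRWWW
WRRRRWWW
WRRRRWWW
After op 6 paint(4,0,K):
WWWWRWWW
WWGWWWWB
WWWWWWWW
WWWWWWWW
KWWWWWWW
WWWWWWWW
WRRRRWWW
WRRRRWWW
WRRRRWWW

Answer: WWWWRWWW
WWGWWWWB
WWWWWWWW
WWWWWWWW
KWWWWWWW
WWWWWWWW
WRRRRWWW
WRRRRWWW
WRRRRWWW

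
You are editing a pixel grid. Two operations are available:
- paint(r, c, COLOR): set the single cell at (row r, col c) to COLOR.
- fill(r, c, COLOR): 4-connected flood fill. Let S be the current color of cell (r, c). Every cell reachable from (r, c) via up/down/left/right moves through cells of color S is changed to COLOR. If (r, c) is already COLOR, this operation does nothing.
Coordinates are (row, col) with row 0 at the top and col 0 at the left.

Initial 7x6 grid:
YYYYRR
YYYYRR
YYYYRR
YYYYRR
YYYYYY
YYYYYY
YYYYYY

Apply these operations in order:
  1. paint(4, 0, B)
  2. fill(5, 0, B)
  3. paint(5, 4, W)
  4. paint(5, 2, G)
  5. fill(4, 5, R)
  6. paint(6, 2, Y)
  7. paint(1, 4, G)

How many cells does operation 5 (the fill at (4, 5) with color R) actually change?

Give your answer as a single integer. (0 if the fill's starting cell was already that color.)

After op 1 paint(4,0,B):
YYYYRR
YYYYRR
YYYYRR
YYYYRR
BYYYYY
YYYYYY
YYYYYY
After op 2 fill(5,0,B) [33 cells changed]:
BBBBRR
BBBBRR
BBBBRR
BBBBRR
BBBBBB
BBBBBB
BBBBBB
After op 3 paint(5,4,W):
BBBBRR
BBBBRR
BBBBRR
BBBBRR
BBBBBB
BBBBWB
BBBBBB
After op 4 paint(5,2,G):
BBBBRR
BBBBRR
BBBBRR
BBBBRR
BBBBBB
BBGBWB
BBBBBB
After op 5 fill(4,5,R) [32 cells changed]:
RRRRRR
RRRRRR
RRRRRR
RRRRRR
RRRRRR
RRGRWR
RRRRRR

Answer: 32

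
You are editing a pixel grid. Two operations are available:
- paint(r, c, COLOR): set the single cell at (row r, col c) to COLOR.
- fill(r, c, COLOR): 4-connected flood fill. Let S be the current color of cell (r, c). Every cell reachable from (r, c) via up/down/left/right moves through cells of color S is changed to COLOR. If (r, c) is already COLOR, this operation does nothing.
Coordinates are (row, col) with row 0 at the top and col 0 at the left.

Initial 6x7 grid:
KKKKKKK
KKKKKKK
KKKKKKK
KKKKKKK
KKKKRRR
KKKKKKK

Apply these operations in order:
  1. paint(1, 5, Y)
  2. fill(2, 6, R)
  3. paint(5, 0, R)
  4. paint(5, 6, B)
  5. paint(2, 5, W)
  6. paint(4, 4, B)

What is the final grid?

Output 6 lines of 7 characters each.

After op 1 paint(1,5,Y):
KKKKKKK
KKKKKYK
KKKKKKK
KKKKKKK
KKKKRRR
KKKKKKK
After op 2 fill(2,6,R) [38 cells changed]:
RRRRRRR
RRRRRYR
RRRRRRR
RRRRRRR
RRRRRRR
RRRRRRR
After op 3 paint(5,0,R):
RRRRRRR
RRRRRYR
RRRRRRR
RRRRRRR
RRRRRRR
RRRRRRR
After op 4 paint(5,6,B):
RRRRRRR
RRRRRYR
RRRRRRR
RRRRRRR
RRRRRRR
RRRRRRB
After op 5 paint(2,5,W):
RRRRRRR
RRRRRYR
RRRRRWR
RRRRRRR
RRRRRRR
RRRRRRB
After op 6 paint(4,4,B):
RRRRRRR
RRRRRYR
RRRRRWR
RRRRRRR
RRRRBRR
RRRRRRB

Answer: RRRRRRR
RRRRRYR
RRRRRWR
RRRRRRR
RRRRBRR
RRRRRRB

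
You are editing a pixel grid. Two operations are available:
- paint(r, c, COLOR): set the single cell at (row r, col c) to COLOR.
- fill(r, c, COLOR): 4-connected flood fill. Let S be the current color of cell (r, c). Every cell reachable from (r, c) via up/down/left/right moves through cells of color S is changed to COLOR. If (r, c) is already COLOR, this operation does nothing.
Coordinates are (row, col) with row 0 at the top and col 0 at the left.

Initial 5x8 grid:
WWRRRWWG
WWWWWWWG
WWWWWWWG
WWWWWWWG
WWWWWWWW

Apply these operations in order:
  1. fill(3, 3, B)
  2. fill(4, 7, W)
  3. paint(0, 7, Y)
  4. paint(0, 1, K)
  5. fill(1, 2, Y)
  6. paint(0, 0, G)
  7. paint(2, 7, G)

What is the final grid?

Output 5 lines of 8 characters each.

After op 1 fill(3,3,B) [33 cells changed]:
BBRRRBBG
BBBBBBBG
BBBBBBBG
BBBBBBBG
BBBBBBBB
After op 2 fill(4,7,W) [33 cells changed]:
WWRRRWWG
WWWWWWWG
WWWWWWWG
WWWWWWWG
WWWWWWWW
After op 3 paint(0,7,Y):
WWRRRWWY
WWWWWWWG
WWWWWWWG
WWWWWWWG
WWWWWWWW
After op 4 paint(0,1,K):
WKRRRWWY
WWWWWWWG
WWWWWWWG
WWWWWWWG
WWWWWWWW
After op 5 fill(1,2,Y) [32 cells changed]:
YKRRRYYY
YYYYYYYG
YYYYYYYG
YYYYYYYG
YYYYYYYY
After op 6 paint(0,0,G):
GKRRRYYY
YYYYYYYG
YYYYYYYG
YYYYYYYG
YYYYYYYY
After op 7 paint(2,7,G):
GKRRRYYY
YYYYYYYG
YYYYYYYG
YYYYYYYG
YYYYYYYY

Answer: GKRRRYYY
YYYYYYYG
YYYYYYYG
YYYYYYYG
YYYYYYYY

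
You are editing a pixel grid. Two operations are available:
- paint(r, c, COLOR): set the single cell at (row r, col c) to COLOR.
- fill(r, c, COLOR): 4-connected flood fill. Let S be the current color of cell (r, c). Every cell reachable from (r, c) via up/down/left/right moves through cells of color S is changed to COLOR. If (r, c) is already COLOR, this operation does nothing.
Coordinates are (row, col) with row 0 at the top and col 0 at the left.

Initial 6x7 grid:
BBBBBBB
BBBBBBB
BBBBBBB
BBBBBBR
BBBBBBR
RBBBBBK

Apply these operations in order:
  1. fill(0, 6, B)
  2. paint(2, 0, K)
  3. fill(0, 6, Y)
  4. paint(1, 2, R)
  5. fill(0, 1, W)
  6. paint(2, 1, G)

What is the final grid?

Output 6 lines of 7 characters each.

After op 1 fill(0,6,B) [0 cells changed]:
BBBBBBB
BBBBBBB
BBBBBBB
BBBBBBR
BBBBBBR
RBBBBBK
After op 2 paint(2,0,K):
BBBBBBB
BBBBBBB
KBBBBBB
BBBBBBR
BBBBBBR
RBBBBBK
After op 3 fill(0,6,Y) [37 cells changed]:
YYYYYYY
YYYYYYY
KYYYYYY
YYYYYYR
YYYYYYR
RYYYYYK
After op 4 paint(1,2,R):
YYYYYYY
YYRYYYY
KYYYYYY
YYYYYYR
YYYYYYR
RYYYYYK
After op 5 fill(0,1,W) [36 cells changed]:
WWWWWWW
WWRWWWW
KWWWWWW
WWWWWWR
WWWWWWR
RWWWWWK
After op 6 paint(2,1,G):
WWWWWWW
WWRWWWW
KGWWWWW
WWWWWWR
WWWWWWR
RWWWWWK

Answer: WWWWWWW
WWRWWWW
KGWWWWW
WWWWWWR
WWWWWWR
RWWWWWK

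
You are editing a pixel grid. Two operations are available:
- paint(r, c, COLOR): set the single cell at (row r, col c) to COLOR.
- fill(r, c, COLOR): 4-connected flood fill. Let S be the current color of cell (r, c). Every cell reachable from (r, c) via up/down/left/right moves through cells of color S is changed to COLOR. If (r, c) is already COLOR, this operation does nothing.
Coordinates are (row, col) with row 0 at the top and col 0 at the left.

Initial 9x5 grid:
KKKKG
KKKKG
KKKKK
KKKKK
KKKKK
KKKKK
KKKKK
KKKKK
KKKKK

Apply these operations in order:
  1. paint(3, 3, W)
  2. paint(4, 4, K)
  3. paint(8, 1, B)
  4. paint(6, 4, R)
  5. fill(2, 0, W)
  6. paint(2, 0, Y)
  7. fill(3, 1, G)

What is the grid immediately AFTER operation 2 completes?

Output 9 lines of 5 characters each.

Answer: KKKKG
KKKKG
KKKKK
KKKWK
KKKKK
KKKKK
KKKKK
KKKKK
KKKKK

Derivation:
After op 1 paint(3,3,W):
KKKKG
KKKKG
KKKKK
KKKWK
KKKKK
KKKKK
KKKKK
KKKKK
KKKKK
After op 2 paint(4,4,K):
KKKKG
KKKKG
KKKKK
KKKWK
KKKKK
KKKKK
KKKKK
KKKKK
KKKKK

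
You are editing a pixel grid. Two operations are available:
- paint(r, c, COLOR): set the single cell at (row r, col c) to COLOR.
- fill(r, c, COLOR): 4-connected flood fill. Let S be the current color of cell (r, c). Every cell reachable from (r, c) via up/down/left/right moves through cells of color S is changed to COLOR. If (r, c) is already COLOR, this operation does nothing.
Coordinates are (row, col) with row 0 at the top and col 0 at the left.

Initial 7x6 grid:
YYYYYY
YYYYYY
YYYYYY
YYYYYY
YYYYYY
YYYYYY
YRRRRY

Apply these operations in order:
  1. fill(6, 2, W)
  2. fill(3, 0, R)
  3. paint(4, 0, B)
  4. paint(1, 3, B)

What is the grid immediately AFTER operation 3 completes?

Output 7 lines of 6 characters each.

After op 1 fill(6,2,W) [4 cells changed]:
YYYYYY
YYYYYY
YYYYYY
YYYYYY
YYYYYY
YYYYYY
YWWWWY
After op 2 fill(3,0,R) [38 cells changed]:
RRRRRR
RRRRRR
RRRRRR
RRRRRR
RRRRRR
RRRRRR
RWWWWR
After op 3 paint(4,0,B):
RRRRRR
RRRRRR
RRRRRR
RRRRRR
BRRRRR
RRRRRR
RWWWWR

Answer: RRRRRR
RRRRRR
RRRRRR
RRRRRR
BRRRRR
RRRRRR
RWWWWR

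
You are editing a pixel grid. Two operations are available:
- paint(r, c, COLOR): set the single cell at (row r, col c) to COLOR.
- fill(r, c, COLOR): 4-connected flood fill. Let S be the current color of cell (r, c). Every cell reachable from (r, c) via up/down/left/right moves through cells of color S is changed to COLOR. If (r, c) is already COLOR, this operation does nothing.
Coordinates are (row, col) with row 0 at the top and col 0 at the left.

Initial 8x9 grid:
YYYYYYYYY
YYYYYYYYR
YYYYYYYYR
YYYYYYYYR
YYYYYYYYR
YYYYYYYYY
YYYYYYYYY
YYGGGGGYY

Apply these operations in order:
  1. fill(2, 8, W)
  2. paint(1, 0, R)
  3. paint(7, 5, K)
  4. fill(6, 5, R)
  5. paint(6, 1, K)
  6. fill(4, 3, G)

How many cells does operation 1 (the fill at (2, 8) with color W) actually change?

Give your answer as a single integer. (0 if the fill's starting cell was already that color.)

After op 1 fill(2,8,W) [4 cells changed]:
YYYYYYYYY
YYYYYYYYW
YYYYYYYYW
YYYYYYYYW
YYYYYYYYW
YYYYYYYYY
YYYYYYYYY
YYGGGGGYY

Answer: 4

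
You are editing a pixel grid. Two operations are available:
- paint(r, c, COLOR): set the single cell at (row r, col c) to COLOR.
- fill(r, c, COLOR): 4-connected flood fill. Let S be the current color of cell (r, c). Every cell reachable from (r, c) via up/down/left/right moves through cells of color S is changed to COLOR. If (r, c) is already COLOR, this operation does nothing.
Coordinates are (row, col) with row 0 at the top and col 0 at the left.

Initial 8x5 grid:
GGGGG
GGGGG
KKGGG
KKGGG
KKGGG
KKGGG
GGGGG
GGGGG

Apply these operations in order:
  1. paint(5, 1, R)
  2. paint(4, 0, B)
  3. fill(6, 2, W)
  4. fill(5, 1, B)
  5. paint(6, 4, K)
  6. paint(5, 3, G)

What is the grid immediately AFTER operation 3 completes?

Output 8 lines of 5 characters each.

After op 1 paint(5,1,R):
GGGGG
GGGGG
KKGGG
KKGGG
KKGGG
KRGGG
GGGGG
GGGGG
After op 2 paint(4,0,B):
GGGGG
GGGGG
KKGGG
KKGGG
BKGGG
KRGGG
GGGGG
GGGGG
After op 3 fill(6,2,W) [32 cells changed]:
WWWWW
WWWWW
KKWWW
KKWWW
BKWWW
KRWWW
WWWWW
WWWWW

Answer: WWWWW
WWWWW
KKWWW
KKWWW
BKWWW
KRWWW
WWWWW
WWWWW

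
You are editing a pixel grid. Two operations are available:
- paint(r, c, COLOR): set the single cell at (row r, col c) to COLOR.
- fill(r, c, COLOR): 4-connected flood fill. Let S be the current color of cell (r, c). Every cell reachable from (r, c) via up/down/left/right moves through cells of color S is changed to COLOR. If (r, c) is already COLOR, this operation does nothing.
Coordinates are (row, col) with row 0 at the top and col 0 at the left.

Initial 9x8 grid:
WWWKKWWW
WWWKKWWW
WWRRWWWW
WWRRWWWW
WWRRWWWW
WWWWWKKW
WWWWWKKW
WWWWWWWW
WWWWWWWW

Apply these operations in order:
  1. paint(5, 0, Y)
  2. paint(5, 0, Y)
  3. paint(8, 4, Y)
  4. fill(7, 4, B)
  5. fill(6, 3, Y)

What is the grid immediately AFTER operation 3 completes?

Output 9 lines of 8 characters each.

After op 1 paint(5,0,Y):
WWWKKWWW
WWWKKWWW
WWRRWWWW
WWRRWWWW
WWRRWWWW
YWWWWKKW
WWWWWKKW
WWWWWWWW
WWWWWWWW
After op 2 paint(5,0,Y):
WWWKKWWW
WWWKKWWW
WWRRWWWW
WWRRWWWW
WWRRWWWW
YWWWWKKW
WWWWWKKW
WWWWWWWW
WWWWWWWW
After op 3 paint(8,4,Y):
WWWKKWWW
WWWKKWWW
WWRRWWWW
WWRRWWWW
WWRRWWWW
YWWWWKKW
WWWWWKKW
WWWWWWWW
WWWWYWWW

Answer: WWWKKWWW
WWWKKWWW
WWRRWWWW
WWRRWWWW
WWRRWWWW
YWWWWKKW
WWWWWKKW
WWWWWWWW
WWWWYWWW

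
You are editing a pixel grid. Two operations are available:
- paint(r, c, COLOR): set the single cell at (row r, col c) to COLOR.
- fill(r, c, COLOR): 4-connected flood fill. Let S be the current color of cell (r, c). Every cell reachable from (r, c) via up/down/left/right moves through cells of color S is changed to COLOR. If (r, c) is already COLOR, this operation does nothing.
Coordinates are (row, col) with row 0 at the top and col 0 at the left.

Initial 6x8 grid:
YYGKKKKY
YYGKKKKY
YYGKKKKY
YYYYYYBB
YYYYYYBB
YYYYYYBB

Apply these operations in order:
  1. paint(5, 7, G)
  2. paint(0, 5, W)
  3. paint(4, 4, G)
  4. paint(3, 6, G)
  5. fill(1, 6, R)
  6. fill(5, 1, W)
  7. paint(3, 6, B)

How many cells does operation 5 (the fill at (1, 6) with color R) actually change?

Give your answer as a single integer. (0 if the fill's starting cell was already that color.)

After op 1 paint(5,7,G):
YYGKKKKY
YYGKKKKY
YYGKKKKY
YYYYYYBB
YYYYYYBB
YYYYYYBG
After op 2 paint(0,5,W):
YYGKKWKY
YYGKKKKY
YYGKKKKY
YYYYYYBB
YYYYYYBB
YYYYYYBG
After op 3 paint(4,4,G):
YYGKKWKY
YYGKKKKY
YYGKKKKY
YYYYYYBB
YYYYGYBB
YYYYYYBG
After op 4 paint(3,6,G):
YYGKKWKY
YYGKKKKY
YYGKKKKY
YYYYYYGB
YYYYGYBB
YYYYYYBG
After op 5 fill(1,6,R) [11 cells changed]:
YYGRRWRY
YYGRRRRY
YYGRRRRY
YYYYYYGB
YYYYGYBB
YYYYYYBG

Answer: 11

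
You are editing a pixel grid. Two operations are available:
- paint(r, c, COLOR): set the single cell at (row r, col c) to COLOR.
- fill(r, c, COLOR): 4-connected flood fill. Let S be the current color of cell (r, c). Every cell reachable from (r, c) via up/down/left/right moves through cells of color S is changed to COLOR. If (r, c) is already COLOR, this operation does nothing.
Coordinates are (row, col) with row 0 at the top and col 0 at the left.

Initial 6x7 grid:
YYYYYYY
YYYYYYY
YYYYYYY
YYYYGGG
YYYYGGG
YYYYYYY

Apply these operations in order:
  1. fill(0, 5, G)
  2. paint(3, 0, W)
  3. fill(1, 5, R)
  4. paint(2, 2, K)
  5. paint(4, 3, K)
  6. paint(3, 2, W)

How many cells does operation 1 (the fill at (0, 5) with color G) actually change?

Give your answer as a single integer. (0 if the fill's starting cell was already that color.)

After op 1 fill(0,5,G) [36 cells changed]:
GGGGGGG
GGGGGGG
GGGGGGG
GGGGGGG
GGGGGGG
GGGGGGG

Answer: 36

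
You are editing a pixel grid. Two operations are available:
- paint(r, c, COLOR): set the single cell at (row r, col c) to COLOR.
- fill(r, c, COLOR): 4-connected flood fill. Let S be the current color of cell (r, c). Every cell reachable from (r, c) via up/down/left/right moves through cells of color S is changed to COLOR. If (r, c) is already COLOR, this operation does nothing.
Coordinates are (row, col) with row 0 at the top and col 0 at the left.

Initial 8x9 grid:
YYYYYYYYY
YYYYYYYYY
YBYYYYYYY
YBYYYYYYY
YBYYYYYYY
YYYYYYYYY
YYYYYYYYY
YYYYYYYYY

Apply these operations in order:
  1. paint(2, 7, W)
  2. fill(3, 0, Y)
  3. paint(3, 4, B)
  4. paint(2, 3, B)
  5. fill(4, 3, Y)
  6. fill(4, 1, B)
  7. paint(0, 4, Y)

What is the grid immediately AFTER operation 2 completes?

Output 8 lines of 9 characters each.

Answer: YYYYYYYYY
YYYYYYYYY
YBYYYYYWY
YBYYYYYYY
YBYYYYYYY
YYYYYYYYY
YYYYYYYYY
YYYYYYYYY

Derivation:
After op 1 paint(2,7,W):
YYYYYYYYY
YYYYYYYYY
YBYYYYYWY
YBYYYYYYY
YBYYYYYYY
YYYYYYYYY
YYYYYYYYY
YYYYYYYYY
After op 2 fill(3,0,Y) [0 cells changed]:
YYYYYYYYY
YYYYYYYYY
YBYYYYYWY
YBYYYYYYY
YBYYYYYYY
YYYYYYYYY
YYYYYYYYY
YYYYYYYYY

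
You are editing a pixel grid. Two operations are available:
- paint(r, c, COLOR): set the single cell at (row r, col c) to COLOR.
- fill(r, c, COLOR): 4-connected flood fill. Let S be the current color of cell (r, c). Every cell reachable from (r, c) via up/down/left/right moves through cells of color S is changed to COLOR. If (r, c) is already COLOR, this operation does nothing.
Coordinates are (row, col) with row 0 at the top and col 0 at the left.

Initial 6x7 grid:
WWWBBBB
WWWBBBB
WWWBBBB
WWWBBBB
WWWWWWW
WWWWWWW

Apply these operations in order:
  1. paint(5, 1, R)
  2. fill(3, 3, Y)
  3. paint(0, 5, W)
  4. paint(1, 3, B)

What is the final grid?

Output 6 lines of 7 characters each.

After op 1 paint(5,1,R):
WWWBBBB
WWWBBBB
WWWBBBB
WWWBBBB
WWWWWWW
WRWWWWW
After op 2 fill(3,3,Y) [16 cells changed]:
WWWYYYY
WWWYYYY
WWWYYYY
WWWYYYY
WWWWWWW
WRWWWWW
After op 3 paint(0,5,W):
WWWYYWY
WWWYYYY
WWWYYYY
WWWYYYY
WWWWWWW
WRWWWWW
After op 4 paint(1,3,B):
WWWYYWY
WWWBYYY
WWWYYYY
WWWYYYY
WWWWWWW
WRWWWWW

Answer: WWWYYWY
WWWBYYY
WWWYYYY
WWWYYYY
WWWWWWW
WRWWWWW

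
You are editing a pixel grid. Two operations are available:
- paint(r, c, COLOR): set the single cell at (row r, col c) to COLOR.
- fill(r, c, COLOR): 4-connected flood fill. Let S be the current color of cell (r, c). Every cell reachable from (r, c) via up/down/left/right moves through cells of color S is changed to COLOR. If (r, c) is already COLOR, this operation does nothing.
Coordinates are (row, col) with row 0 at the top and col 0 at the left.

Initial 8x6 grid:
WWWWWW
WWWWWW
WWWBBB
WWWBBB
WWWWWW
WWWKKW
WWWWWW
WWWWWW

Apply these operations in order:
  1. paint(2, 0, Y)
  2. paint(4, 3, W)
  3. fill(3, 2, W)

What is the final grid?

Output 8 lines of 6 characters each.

After op 1 paint(2,0,Y):
WWWWWW
WWWWWW
YWWBBB
WWWBBB
WWWWWW
WWWKKW
WWWWWW
WWWWWW
After op 2 paint(4,3,W):
WWWWWW
WWWWWW
YWWBBB
WWWBBB
WWWWWW
WWWKKW
WWWWWW
WWWWWW
After op 3 fill(3,2,W) [0 cells changed]:
WWWWWW
WWWWWW
YWWBBB
WWWBBB
WWWWWW
WWWKKW
WWWWWW
WWWWWW

Answer: WWWWWW
WWWWWW
YWWBBB
WWWBBB
WWWWWW
WWWKKW
WWWWWW
WWWWWW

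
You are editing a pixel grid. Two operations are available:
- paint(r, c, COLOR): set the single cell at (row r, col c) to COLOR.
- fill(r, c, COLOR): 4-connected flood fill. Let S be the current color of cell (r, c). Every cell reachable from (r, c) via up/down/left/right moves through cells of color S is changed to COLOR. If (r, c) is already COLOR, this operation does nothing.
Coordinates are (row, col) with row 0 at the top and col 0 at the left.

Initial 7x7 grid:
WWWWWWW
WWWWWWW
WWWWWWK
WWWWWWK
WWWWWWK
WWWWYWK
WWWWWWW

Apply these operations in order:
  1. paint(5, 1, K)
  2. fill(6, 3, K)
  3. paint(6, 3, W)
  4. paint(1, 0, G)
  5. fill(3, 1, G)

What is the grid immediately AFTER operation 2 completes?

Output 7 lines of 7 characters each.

After op 1 paint(5,1,K):
WWWWWWW
WWWWWWW
WWWWWWK
WWWWWWK
WWWWWWK
WKWWYWK
WWWWWWW
After op 2 fill(6,3,K) [43 cells changed]:
KKKKKKK
KKKKKKK
KKKKKKK
KKKKKKK
KKKKKKK
KKKKYKK
KKKKKKK

Answer: KKKKKKK
KKKKKKK
KKKKKKK
KKKKKKK
KKKKKKK
KKKKYKK
KKKKKKK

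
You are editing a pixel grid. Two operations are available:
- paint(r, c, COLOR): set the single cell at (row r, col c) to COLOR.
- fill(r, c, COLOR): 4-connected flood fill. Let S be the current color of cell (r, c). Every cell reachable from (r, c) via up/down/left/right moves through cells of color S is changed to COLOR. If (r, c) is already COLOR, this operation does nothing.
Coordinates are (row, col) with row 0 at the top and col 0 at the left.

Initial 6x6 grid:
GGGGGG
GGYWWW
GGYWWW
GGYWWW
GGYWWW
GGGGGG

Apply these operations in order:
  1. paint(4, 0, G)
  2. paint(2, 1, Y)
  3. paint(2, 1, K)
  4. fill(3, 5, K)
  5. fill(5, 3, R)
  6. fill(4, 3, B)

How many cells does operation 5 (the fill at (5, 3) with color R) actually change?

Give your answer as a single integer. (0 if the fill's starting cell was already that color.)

Answer: 19

Derivation:
After op 1 paint(4,0,G):
GGGGGG
GGYWWW
GGYWWW
GGYWWW
GGYWWW
GGGGGG
After op 2 paint(2,1,Y):
GGGGGG
GGYWWW
GYYWWW
GGYWWW
GGYWWW
GGGGGG
After op 3 paint(2,1,K):
GGGGGG
GGYWWW
GKYWWW
GGYWWW
GGYWWW
GGGGGG
After op 4 fill(3,5,K) [12 cells changed]:
GGGGGG
GGYKKK
GKYKKK
GGYKKK
GGYKKK
GGGGGG
After op 5 fill(5,3,R) [19 cells changed]:
RRRRRR
RRYKKK
RKYKKK
RRYKKK
RRYKKK
RRRRRR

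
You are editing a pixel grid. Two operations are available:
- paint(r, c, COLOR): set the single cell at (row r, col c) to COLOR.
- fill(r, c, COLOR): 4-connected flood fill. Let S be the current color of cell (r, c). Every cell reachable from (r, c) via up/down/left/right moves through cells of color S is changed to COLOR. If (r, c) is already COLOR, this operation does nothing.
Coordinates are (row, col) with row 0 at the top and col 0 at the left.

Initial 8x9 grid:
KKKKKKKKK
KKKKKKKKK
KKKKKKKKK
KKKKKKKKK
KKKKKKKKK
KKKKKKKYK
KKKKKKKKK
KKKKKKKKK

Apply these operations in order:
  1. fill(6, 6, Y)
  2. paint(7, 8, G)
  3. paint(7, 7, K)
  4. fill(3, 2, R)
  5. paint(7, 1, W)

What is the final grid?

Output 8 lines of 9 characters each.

After op 1 fill(6,6,Y) [71 cells changed]:
YYYYYYYYY
YYYYYYYYY
YYYYYYYYY
YYYYYYYYY
YYYYYYYYY
YYYYYYYYY
YYYYYYYYY
YYYYYYYYY
After op 2 paint(7,8,G):
YYYYYYYYY
YYYYYYYYY
YYYYYYYYY
YYYYYYYYY
YYYYYYYYY
YYYYYYYYY
YYYYYYYYY
YYYYYYYYG
After op 3 paint(7,7,K):
YYYYYYYYY
YYYYYYYYY
YYYYYYYYY
YYYYYYYYY
YYYYYYYYY
YYYYYYYYY
YYYYYYYYY
YYYYYYYKG
After op 4 fill(3,2,R) [70 cells changed]:
RRRRRRRRR
RRRRRRRRR
RRRRRRRRR
RRRRRRRRR
RRRRRRRRR
RRRRRRRRR
RRRRRRRRR
RRRRRRRKG
After op 5 paint(7,1,W):
RRRRRRRRR
RRRRRRRRR
RRRRRRRRR
RRRRRRRRR
RRRRRRRRR
RRRRRRRRR
RRRRRRRRR
RWRRRRRKG

Answer: RRRRRRRRR
RRRRRRRRR
RRRRRRRRR
RRRRRRRRR
RRRRRRRRR
RRRRRRRRR
RRRRRRRRR
RWRRRRRKG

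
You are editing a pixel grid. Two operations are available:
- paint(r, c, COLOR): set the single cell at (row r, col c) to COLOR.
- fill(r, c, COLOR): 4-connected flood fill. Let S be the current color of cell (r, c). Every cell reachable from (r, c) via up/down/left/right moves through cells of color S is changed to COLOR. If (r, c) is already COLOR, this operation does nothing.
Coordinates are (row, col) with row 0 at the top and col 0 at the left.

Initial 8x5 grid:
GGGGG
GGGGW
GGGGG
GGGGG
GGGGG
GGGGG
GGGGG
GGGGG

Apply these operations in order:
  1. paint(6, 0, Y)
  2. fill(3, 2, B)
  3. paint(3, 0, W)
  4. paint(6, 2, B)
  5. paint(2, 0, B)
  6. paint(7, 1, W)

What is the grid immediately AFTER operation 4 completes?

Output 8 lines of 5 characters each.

Answer: BBBBB
BBBBW
BBBBB
WBBBB
BBBBB
BBBBB
YBBBB
BBBBB

Derivation:
After op 1 paint(6,0,Y):
GGGGG
GGGGW
GGGGG
GGGGG
GGGGG
GGGGG
YGGGG
GGGGG
After op 2 fill(3,2,B) [38 cells changed]:
BBBBB
BBBBW
BBBBB
BBBBB
BBBBB
BBBBB
YBBBB
BBBBB
After op 3 paint(3,0,W):
BBBBB
BBBBW
BBBBB
WBBBB
BBBBB
BBBBB
YBBBB
BBBBB
After op 4 paint(6,2,B):
BBBBB
BBBBW
BBBBB
WBBBB
BBBBB
BBBBB
YBBBB
BBBBB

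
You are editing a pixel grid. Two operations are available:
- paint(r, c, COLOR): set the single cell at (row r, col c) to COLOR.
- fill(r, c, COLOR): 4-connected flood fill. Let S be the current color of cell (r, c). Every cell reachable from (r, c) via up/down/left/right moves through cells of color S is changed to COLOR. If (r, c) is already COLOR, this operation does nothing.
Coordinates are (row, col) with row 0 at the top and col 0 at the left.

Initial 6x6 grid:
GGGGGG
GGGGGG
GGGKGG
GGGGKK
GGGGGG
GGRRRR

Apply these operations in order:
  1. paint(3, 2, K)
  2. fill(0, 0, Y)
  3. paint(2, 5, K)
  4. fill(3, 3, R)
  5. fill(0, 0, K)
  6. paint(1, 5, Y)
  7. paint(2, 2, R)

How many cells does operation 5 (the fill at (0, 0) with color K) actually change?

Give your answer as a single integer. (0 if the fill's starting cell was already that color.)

After op 1 paint(3,2,K):
GGGGGG
GGGGGG
GGGKGG
GGKGKK
GGGGGG
GGRRRR
After op 2 fill(0,0,Y) [28 cells changed]:
YYYYYY
YYYYYY
YYYKYY
YYKYKK
YYYYYY
YYRRRR
After op 3 paint(2,5,K):
YYYYYY
YYYYYY
YYYKYK
YYKYKK
YYYYYY
YYRRRR
After op 4 fill(3,3,R) [27 cells changed]:
RRRRRR
RRRRRR
RRRKRK
RRKRKK
RRRRRR
RRRRRR
After op 5 fill(0,0,K) [31 cells changed]:
KKKKKK
KKKKKK
KKKKKK
KKKKKK
KKKKKK
KKKKKK

Answer: 31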